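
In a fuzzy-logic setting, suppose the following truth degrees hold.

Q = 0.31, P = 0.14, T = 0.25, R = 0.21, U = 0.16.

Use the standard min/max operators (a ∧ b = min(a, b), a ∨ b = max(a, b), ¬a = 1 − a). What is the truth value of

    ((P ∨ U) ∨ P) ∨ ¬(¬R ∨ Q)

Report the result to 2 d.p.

P ∨ U = max(a, b) on (0.14, 0.16) = 0.16
(P ∨ U) ∨ P = max(a, b) on (0.16, 0.14) = 0.16
¬R = 1 − 0.21 = 0.79
¬R ∨ Q = max(a, b) on (0.79, 0.31) = 0.79
¬(¬R ∨ Q) = 1 − 0.79 = 0.21
((P ∨ U) ∨ P) ∨ ¬(¬R ∨ Q) = max(a, b) on (0.16, 0.21) = 0.21

0.21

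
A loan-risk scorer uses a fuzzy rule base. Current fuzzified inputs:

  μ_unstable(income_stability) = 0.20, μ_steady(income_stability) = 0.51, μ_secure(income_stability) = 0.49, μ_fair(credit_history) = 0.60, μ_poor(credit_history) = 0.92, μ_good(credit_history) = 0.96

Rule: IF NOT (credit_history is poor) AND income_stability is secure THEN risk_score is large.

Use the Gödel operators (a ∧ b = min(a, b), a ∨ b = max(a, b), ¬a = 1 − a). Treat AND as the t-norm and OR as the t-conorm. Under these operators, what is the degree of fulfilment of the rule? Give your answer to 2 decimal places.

firing strength: ¬poor=1−0.92=0.08, secure=0.49; AND[min(a, b)] → w = 0.08

0.08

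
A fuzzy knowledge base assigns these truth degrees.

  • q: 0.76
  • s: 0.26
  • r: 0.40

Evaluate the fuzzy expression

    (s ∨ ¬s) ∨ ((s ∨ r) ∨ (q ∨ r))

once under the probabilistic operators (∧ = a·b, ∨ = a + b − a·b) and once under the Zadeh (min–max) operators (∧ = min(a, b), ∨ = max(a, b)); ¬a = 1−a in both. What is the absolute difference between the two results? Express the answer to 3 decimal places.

0.228

Under probabilistic:
  ¬s = 1 − 0.2600 = 0.7400
  s ∨ ¬s = a + b − a·b on (0.2600, 0.7400) = 0.8076
  s ∨ r = a + b − a·b on (0.2600, 0.4000) = 0.5560
  q ∨ r = a + b − a·b on (0.7600, 0.4000) = 0.8560
  (s ∨ r) ∨ (q ∨ r) = a + b − a·b on (0.5560, 0.8560) = 0.9361
  (s ∨ ¬s) ∨ ((s ∨ r) ∨ (q ∨ r)) = a + b − a·b on (0.8076, 0.9361) = 0.9877
  → value = 0.9877
Under Zadeh (min–max):
  ¬s = 1 − 0.26 = 0.74
  s ∨ ¬s = max(a, b) on (0.26, 0.74) = 0.74
  s ∨ r = max(a, b) on (0.26, 0.40) = 0.40
  q ∨ r = max(a, b) on (0.76, 0.40) = 0.76
  (s ∨ r) ∨ (q ∨ r) = max(a, b) on (0.40, 0.76) = 0.76
  (s ∨ ¬s) ∨ ((s ∨ r) ∨ (q ∨ r)) = max(a, b) on (0.74, 0.76) = 0.76
  → value = 0.7600
|0.9877 − 0.7600| = 0.228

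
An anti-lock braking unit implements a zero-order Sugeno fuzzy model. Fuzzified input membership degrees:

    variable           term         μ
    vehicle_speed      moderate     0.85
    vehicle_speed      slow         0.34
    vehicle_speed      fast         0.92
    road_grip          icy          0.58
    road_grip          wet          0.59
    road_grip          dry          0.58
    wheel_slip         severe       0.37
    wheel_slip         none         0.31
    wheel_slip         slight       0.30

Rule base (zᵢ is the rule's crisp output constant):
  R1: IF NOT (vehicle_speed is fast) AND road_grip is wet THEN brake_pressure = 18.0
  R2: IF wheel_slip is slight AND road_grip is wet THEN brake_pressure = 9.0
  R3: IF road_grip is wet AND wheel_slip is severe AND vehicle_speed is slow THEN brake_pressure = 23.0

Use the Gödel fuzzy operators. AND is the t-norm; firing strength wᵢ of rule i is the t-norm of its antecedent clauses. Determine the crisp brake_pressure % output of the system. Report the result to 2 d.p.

16.61

R1 (z=18.0): ¬fast=1−0.92=0.08, wet=0.59; AND[min(a, b)] → w = 0.08
R2 (z=9.0): slight=0.30, wet=0.59; AND[min(a, b)] → w = 0.30
R3 (z=23.0): wet=0.59, severe=0.37, slow=0.34; AND[min(a, b)] → w = 0.34
Weighted average = (0.08·18.0 + 0.30·9.0 + 0.34·23.0) / (0.08 + 0.30 + 0.34)
  = 11.9600 / 0.7200 = 16.61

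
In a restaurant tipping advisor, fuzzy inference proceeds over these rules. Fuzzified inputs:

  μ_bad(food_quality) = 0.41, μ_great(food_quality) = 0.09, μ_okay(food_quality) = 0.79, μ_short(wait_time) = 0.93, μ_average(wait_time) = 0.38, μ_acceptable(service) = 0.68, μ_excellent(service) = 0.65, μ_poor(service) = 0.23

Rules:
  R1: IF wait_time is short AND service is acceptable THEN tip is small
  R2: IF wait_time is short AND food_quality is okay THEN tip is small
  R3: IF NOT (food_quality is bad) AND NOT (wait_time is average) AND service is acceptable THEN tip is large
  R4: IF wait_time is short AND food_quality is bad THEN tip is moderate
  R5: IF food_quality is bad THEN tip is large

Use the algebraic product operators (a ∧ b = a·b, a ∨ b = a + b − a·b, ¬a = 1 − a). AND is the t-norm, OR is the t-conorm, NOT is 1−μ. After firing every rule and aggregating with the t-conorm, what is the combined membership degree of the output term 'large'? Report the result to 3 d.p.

0.557

R1: short=0.93, acceptable=0.68; AND[a·b] → w = 0.6324
R2: short=0.93, okay=0.79; AND[a·b] → w = 0.7347
R3: ¬bad=1−0.41=0.59, ¬average=1−0.38=0.62, acceptable=0.68; AND[a·b] → w = 0.2487
R4: short=0.93, bad=0.41; AND[a·b] → w = 0.3813
R5: bad=0.41 → w = 0.4100
Rules with consequent 'large': {R3, R5} → strengths 0.2487, 0.4100
Aggregate via t-conorm [a + b − a·b]: 0.5568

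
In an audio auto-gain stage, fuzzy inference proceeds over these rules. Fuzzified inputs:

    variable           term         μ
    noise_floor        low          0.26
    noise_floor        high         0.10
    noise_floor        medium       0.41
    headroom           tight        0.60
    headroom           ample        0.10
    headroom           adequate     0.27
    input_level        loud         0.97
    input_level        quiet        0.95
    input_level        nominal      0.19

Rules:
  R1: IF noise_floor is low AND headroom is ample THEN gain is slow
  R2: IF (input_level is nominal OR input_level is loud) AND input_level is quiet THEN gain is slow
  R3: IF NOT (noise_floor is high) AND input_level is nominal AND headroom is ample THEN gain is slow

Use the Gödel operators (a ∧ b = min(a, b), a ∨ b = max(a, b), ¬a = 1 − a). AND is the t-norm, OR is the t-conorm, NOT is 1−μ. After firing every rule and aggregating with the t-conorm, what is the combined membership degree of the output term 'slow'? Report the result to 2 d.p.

0.95

R1: low=0.26, ample=0.10; AND[min(a, b)] → w = 0.10
R2: (nominal=0.19 OR loud=0.97) = 0.97; AND[min(a, b)] with quiet=0.95 → w = 0.95
R3: ¬high=1−0.10=0.90, nominal=0.19, ample=0.10; AND[min(a, b)] → w = 0.10
Rules with consequent 'slow': {R1, R2, R3} → strengths 0.10, 0.95, 0.10
Aggregate via t-conorm [max(a, b)]: 0.95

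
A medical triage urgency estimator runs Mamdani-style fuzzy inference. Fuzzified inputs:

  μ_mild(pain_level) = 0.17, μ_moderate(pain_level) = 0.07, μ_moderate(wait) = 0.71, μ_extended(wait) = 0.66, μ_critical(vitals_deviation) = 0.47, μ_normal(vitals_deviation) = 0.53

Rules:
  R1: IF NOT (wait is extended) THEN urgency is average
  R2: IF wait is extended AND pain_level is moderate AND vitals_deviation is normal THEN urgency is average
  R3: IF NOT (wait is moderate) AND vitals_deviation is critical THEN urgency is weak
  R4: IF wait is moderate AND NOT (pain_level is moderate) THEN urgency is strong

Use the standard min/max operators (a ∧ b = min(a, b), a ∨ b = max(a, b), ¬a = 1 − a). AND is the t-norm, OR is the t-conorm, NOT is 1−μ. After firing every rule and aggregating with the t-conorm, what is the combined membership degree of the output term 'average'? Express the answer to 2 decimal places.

0.34

R1: ¬extended=1−0.66=0.34 → w = 0.34
R2: extended=0.66, moderate=0.07, normal=0.53; AND[min(a, b)] → w = 0.07
R3: ¬moderate=1−0.71=0.29, critical=0.47; AND[min(a, b)] → w = 0.29
R4: moderate=0.71, ¬moderate=1−0.07=0.93; AND[min(a, b)] → w = 0.71
Rules with consequent 'average': {R1, R2} → strengths 0.34, 0.07
Aggregate via t-conorm [max(a, b)]: 0.34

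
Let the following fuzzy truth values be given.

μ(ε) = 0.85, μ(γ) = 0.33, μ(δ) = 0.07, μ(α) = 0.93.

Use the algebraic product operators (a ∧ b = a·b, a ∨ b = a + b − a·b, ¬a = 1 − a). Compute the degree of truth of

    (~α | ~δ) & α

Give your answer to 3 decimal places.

~α = 1 − 0.9300 = 0.0700
~δ = 1 − 0.0700 = 0.9300
~α | ~δ = a + b − a·b on (0.0700, 0.9300) = 0.9349
(~α | ~δ) & α = a·b on (0.9349, 0.9300) = 0.8695

0.869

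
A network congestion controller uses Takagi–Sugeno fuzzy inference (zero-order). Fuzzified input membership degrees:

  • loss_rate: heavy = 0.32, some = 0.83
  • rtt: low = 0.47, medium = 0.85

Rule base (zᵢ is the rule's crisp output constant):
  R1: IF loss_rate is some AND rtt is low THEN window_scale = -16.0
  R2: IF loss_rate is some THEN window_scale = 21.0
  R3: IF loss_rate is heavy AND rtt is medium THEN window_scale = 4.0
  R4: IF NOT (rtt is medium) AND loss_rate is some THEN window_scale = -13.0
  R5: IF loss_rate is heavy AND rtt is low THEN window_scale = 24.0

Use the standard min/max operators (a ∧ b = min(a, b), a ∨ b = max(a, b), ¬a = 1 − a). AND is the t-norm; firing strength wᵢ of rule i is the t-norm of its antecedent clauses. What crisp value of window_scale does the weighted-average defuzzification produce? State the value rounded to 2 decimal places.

R1 (z=-16.0): some=0.83, low=0.47; AND[min(a, b)] → w = 0.47
R2 (z=21.0): some=0.83 → w = 0.83
R3 (z=4.0): heavy=0.32, medium=0.85; AND[min(a, b)] → w = 0.32
R4 (z=-13.0): ¬medium=1−0.85=0.15, some=0.83; AND[min(a, b)] → w = 0.15
R5 (z=24.0): heavy=0.32, low=0.47; AND[min(a, b)] → w = 0.32
Weighted average = (0.47·-16.0 + 0.83·21.0 + 0.32·4.0 + 0.15·-13.0 + 0.32·24.0) / (0.47 + 0.83 + 0.32 + 0.15 + 0.32)
  = 16.9200 / 2.0900 = 8.10

8.10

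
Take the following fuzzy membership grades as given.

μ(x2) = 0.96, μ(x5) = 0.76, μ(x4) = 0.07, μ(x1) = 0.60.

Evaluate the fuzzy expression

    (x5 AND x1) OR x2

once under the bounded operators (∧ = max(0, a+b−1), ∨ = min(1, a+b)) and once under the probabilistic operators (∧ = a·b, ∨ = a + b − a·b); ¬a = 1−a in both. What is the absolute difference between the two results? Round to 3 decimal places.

0.022

Under bounded:
  x5 AND x1 = max(0, a+b−1) on (0.76, 0.60) = 0.36
  (x5 AND x1) OR x2 = min(1, a+b) on (0.36, 0.96) = 1.00
  → value = 1.0000
Under probabilistic:
  x5 AND x1 = a·b on (0.7600, 0.6000) = 0.4560
  (x5 AND x1) OR x2 = a + b − a·b on (0.4560, 0.9600) = 0.9782
  → value = 0.9782
|1.0000 − 0.9782| = 0.022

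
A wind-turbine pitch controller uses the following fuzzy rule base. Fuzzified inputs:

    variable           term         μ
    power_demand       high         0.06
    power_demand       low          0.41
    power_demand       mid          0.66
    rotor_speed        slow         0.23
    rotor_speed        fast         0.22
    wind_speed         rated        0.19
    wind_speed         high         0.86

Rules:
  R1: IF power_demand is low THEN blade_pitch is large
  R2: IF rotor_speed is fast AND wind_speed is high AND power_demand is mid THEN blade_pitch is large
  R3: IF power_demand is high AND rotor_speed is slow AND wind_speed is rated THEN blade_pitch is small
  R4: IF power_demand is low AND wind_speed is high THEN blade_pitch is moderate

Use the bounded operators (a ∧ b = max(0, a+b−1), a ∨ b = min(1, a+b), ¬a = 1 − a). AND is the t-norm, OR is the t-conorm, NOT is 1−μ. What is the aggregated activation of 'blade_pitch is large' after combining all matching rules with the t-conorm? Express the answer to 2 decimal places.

R1: low=0.41 → w = 0.41
R2: fast=0.22, high=0.86, mid=0.66; AND[max(0, a+b−1)] → w = 0.00
R3: high=0.06, slow=0.23, rated=0.19; AND[max(0, a+b−1)] → w = 0.00
R4: low=0.41, high=0.86; AND[max(0, a+b−1)] → w = 0.27
Rules with consequent 'large': {R1, R2} → strengths 0.41, 0.00
Aggregate via t-conorm [min(1, a+b)]: 0.41

0.41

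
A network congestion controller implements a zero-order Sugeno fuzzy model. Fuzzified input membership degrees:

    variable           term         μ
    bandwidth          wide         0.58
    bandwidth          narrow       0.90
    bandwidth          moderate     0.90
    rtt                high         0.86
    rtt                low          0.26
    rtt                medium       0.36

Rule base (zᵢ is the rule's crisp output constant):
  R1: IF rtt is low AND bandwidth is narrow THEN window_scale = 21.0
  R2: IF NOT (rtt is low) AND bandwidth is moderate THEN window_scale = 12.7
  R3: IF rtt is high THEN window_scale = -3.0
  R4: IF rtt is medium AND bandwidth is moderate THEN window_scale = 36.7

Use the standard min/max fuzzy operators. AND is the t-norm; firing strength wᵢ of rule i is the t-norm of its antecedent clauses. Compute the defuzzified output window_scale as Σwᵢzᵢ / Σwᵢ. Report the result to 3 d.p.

11.482

R1 (z=21.0): low=0.26, narrow=0.90; AND[min(a, b)] → w = 0.26
R2 (z=12.7): ¬low=1−0.26=0.74, moderate=0.90; AND[min(a, b)] → w = 0.74
R3 (z=-3.0): high=0.86 → w = 0.86
R4 (z=36.7): medium=0.36, moderate=0.90; AND[min(a, b)] → w = 0.36
Weighted average = (0.26·21.0 + 0.74·12.7 + 0.86·-3.0 + 0.36·36.7) / (0.26 + 0.74 + 0.86 + 0.36)
  = 25.4900 / 2.2200 = 11.482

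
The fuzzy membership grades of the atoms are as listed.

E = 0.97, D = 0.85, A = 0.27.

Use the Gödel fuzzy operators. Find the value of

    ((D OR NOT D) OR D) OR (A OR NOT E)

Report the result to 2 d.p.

NOT D = 1 − 0.85 = 0.15
D OR NOT D = max(a, b) on (0.85, 0.15) = 0.85
(D OR NOT D) OR D = max(a, b) on (0.85, 0.85) = 0.85
NOT E = 1 − 0.97 = 0.03
A OR NOT E = max(a, b) on (0.27, 0.03) = 0.27
((D OR NOT D) OR D) OR (A OR NOT E) = max(a, b) on (0.85, 0.27) = 0.85

0.85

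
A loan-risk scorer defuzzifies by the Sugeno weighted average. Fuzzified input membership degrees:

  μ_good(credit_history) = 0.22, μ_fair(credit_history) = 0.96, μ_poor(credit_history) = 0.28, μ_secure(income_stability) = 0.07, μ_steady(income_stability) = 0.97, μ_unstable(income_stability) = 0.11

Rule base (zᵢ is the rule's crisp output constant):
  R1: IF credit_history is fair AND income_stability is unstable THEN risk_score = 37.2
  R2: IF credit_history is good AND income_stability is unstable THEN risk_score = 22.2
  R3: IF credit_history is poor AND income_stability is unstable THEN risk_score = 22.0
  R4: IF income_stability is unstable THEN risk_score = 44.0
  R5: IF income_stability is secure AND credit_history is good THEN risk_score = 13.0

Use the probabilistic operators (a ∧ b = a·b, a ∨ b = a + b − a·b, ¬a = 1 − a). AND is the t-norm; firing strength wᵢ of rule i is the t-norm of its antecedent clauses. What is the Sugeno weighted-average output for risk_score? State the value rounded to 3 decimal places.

R1 (z=37.2): fair=0.96, unstable=0.11; AND[a·b] → w = 0.1056
R2 (z=22.2): good=0.22, unstable=0.11; AND[a·b] → w = 0.0242
R3 (z=22.0): poor=0.28, unstable=0.11; AND[a·b] → w = 0.0308
R4 (z=44.0): unstable=0.11 → w = 0.1100
R5 (z=13.0): secure=0.07, good=0.22; AND[a·b] → w = 0.0154
Weighted average = (0.1056·37.2 + 0.0242·22.2 + 0.0308·22.0 + 0.1100·44.0 + 0.0154·13.0) / (0.1056 + 0.0242 + 0.0308 + 0.1100 + 0.0154)
  = 10.1834 / 0.2860 = 35.606

35.606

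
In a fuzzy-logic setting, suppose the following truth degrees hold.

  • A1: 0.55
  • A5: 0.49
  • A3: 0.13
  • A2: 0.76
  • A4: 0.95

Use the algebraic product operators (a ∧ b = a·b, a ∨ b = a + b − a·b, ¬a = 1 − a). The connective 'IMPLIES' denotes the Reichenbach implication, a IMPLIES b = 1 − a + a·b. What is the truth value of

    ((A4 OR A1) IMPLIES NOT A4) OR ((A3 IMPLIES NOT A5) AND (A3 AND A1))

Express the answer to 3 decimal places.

A4 OR A1 = a + b − a·b on (0.9500, 0.5500) = 0.9775
NOT A4 = 1 − 0.9500 = 0.0500
(A4 OR A1) IMPLIES NOT A4  [Reichenbach: 1 − a + a·b] with a=0.9775, b=0.0500 → 0.0714
NOT A5 = 1 − 0.4900 = 0.5100
A3 IMPLIES NOT A5  [Reichenbach: 1 − a + a·b] with a=0.1300, b=0.5100 → 0.9363
A3 AND A1 = a·b on (0.1300, 0.5500) = 0.0715
(A3 IMPLIES NOT A5) AND (A3 AND A1) = a·b on (0.9363, 0.0715) = 0.0669
((A4 OR A1) IMPLIES NOT A4) OR ((A3 IMPLIES NOT A5) AND (A3 AND A1)) = a + b − a·b on (0.0714, 0.0669) = 0.1335

0.134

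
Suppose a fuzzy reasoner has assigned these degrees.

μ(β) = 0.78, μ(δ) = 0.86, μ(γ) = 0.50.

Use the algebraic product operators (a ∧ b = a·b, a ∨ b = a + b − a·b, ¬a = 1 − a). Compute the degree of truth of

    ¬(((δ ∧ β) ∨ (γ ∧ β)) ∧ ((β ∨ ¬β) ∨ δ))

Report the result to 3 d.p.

δ ∧ β = a·b on (0.8600, 0.7800) = 0.6708
γ ∧ β = a·b on (0.5000, 0.7800) = 0.3900
(δ ∧ β) ∨ (γ ∧ β) = a + b − a·b on (0.6708, 0.3900) = 0.7992
¬β = 1 − 0.7800 = 0.2200
β ∨ ¬β = a + b − a·b on (0.7800, 0.2200) = 0.8284
(β ∨ ¬β) ∨ δ = a + b − a·b on (0.8284, 0.8600) = 0.9760
((δ ∧ β) ∨ (γ ∧ β)) ∧ ((β ∨ ¬β) ∨ δ) = a·b on (0.7992, 0.9760) = 0.7800
¬(((δ ∧ β) ∨ (γ ∧ β)) ∧ ((β ∨ ¬β) ∨ δ)) = 1 − 0.7800 = 0.2200

0.220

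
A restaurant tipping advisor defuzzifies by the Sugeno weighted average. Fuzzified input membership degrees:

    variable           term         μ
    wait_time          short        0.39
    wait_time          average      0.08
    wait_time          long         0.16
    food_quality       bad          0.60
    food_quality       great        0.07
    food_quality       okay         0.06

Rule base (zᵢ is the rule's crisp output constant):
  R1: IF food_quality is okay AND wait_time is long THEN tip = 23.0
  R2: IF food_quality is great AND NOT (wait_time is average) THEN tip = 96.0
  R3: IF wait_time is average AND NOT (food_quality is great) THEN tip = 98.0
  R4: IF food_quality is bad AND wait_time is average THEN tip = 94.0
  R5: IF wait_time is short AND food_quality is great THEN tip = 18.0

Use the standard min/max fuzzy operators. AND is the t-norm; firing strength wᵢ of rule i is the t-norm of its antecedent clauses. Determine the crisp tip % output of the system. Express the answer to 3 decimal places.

68.667

R1 (z=23.0): okay=0.06, long=0.16; AND[min(a, b)] → w = 0.06
R2 (z=96.0): great=0.07, ¬average=1−0.08=0.92; AND[min(a, b)] → w = 0.07
R3 (z=98.0): average=0.08, ¬great=1−0.07=0.93; AND[min(a, b)] → w = 0.08
R4 (z=94.0): bad=0.60, average=0.08; AND[min(a, b)] → w = 0.08
R5 (z=18.0): short=0.39, great=0.07; AND[min(a, b)] → w = 0.07
Weighted average = (0.06·23.0 + 0.07·96.0 + 0.08·98.0 + 0.08·94.0 + 0.07·18.0) / (0.06 + 0.07 + 0.08 + 0.08 + 0.07)
  = 24.7200 / 0.3600 = 68.667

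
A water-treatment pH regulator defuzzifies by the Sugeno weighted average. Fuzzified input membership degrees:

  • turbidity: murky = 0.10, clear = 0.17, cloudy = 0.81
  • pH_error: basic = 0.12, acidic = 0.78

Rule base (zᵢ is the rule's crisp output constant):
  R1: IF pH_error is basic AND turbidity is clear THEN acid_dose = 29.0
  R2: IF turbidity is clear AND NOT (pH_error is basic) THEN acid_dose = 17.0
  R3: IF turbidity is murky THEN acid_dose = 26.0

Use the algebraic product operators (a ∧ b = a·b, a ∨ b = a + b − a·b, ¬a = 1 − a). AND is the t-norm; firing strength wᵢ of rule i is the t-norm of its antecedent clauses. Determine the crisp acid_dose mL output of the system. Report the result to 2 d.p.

21.24

R1 (z=29.0): basic=0.12, clear=0.17; AND[a·b] → w = 0.0204
R2 (z=17.0): clear=0.17, ¬basic=1−0.12=0.88; AND[a·b] → w = 0.1496
R3 (z=26.0): murky=0.10 → w = 0.1000
Weighted average = (0.0204·29.0 + 0.1496·17.0 + 0.1000·26.0) / (0.0204 + 0.1496 + 0.1000)
  = 5.7348 / 0.2700 = 21.24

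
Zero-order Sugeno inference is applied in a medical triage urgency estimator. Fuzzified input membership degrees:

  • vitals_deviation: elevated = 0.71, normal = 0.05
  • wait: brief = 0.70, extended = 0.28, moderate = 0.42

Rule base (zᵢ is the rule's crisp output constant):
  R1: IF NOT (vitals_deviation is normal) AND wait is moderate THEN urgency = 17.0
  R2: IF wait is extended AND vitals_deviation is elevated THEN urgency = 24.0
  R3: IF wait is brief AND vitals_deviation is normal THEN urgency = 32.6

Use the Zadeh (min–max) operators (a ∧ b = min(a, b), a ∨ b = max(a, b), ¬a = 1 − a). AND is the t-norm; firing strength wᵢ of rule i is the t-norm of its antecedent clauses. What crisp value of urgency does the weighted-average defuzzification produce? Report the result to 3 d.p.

R1 (z=17.0): ¬normal=1−0.05=0.95, moderate=0.42; AND[min(a, b)] → w = 0.42
R2 (z=24.0): extended=0.28, elevated=0.71; AND[min(a, b)] → w = 0.28
R3 (z=32.6): brief=0.70, normal=0.05; AND[min(a, b)] → w = 0.05
Weighted average = (0.42·17.0 + 0.28·24.0 + 0.05·32.6) / (0.42 + 0.28 + 0.05)
  = 15.4900 / 0.7500 = 20.653

20.653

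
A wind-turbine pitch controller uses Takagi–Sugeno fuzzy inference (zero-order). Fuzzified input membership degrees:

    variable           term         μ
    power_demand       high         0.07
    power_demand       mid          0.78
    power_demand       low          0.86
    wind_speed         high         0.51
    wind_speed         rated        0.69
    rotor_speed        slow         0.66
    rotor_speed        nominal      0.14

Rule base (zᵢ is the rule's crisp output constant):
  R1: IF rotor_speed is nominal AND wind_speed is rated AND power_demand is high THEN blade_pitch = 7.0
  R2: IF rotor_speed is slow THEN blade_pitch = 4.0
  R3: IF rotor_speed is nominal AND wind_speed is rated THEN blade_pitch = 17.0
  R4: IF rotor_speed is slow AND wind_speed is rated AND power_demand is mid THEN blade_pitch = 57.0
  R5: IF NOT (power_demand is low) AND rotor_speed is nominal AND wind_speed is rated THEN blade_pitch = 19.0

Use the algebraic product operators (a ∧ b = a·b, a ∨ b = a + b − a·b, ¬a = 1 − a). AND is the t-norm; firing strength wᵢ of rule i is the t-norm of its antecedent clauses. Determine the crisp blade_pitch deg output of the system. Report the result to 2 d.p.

R1 (z=7.0): nominal=0.14, rated=0.69, high=0.07; AND[a·b] → w = 0.0068
R2 (z=4.0): slow=0.66 → w = 0.6600
R3 (z=17.0): nominal=0.14, rated=0.69; AND[a·b] → w = 0.0966
R4 (z=57.0): slow=0.66, rated=0.69, mid=0.78; AND[a·b] → w = 0.3552
R5 (z=19.0): ¬low=1−0.86=0.14, nominal=0.14, rated=0.69; AND[a·b] → w = 0.0135
Weighted average = (0.0068·7.0 + 0.6600·4.0 + 0.0966·17.0 + 0.3552·57.0 + 0.0135·19.0) / (0.0068 + 0.6600 + 0.0966 + 0.3552 + 0.0135)
  = 24.8336 / 1.1321 = 21.94

21.94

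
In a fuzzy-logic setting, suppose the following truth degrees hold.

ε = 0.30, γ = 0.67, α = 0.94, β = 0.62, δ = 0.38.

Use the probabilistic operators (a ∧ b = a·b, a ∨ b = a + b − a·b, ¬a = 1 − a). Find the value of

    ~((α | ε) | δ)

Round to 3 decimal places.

α | ε = a + b − a·b on (0.9400, 0.3000) = 0.9580
(α | ε) | δ = a + b − a·b on (0.9580, 0.3800) = 0.9740
~((α | ε) | δ) = 1 − 0.9740 = 0.0260

0.026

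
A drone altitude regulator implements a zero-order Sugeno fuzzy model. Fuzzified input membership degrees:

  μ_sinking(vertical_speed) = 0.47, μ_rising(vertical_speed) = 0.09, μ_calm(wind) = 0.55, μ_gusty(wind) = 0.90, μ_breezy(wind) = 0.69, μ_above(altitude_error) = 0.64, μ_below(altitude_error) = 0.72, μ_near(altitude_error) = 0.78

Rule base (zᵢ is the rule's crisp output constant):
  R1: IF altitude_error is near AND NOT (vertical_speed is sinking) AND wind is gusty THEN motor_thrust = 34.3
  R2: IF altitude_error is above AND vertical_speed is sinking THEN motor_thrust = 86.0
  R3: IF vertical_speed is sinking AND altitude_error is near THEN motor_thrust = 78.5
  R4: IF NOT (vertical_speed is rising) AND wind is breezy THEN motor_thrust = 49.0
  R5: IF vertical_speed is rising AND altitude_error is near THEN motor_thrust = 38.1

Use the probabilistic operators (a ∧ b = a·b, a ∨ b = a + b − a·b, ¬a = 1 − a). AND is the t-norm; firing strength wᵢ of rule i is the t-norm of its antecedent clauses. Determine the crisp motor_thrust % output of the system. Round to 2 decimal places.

R1 (z=34.3): near=0.78, ¬sinking=1−0.47=0.53, gusty=0.90; AND[a·b] → w = 0.3721
R2 (z=86.0): above=0.64, sinking=0.47; AND[a·b] → w = 0.3008
R3 (z=78.5): sinking=0.47, near=0.78; AND[a·b] → w = 0.3666
R4 (z=49.0): ¬rising=1−0.09=0.91, breezy=0.69; AND[a·b] → w = 0.6279
R5 (z=38.1): rising=0.09, near=0.78; AND[a·b] → w = 0.0702
Weighted average = (0.3721·34.3 + 0.3008·86.0 + 0.3666·78.5 + 0.6279·49.0 + 0.0702·38.1) / (0.3721 + 0.3008 + 0.3666 + 0.6279 + 0.0702)
  = 100.8503 / 1.7376 = 58.04

58.04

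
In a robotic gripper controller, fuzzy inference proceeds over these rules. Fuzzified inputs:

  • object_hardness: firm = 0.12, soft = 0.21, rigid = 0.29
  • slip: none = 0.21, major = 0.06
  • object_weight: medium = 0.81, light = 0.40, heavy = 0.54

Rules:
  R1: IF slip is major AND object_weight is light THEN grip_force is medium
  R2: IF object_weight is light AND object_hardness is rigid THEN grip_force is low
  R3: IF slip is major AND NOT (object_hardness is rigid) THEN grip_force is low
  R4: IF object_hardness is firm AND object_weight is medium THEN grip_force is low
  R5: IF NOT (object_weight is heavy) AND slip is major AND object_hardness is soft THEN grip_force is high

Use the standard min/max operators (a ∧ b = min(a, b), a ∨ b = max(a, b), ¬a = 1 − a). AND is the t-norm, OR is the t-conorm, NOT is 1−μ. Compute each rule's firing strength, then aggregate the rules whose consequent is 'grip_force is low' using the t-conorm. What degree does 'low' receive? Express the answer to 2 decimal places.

R1: major=0.06, light=0.40; AND[min(a, b)] → w = 0.06
R2: light=0.40, rigid=0.29; AND[min(a, b)] → w = 0.29
R3: major=0.06, ¬rigid=1−0.29=0.71; AND[min(a, b)] → w = 0.06
R4: firm=0.12, medium=0.81; AND[min(a, b)] → w = 0.12
R5: ¬heavy=1−0.54=0.46, major=0.06, soft=0.21; AND[min(a, b)] → w = 0.06
Rules with consequent 'low': {R2, R3, R4} → strengths 0.29, 0.06, 0.12
Aggregate via t-conorm [max(a, b)]: 0.29

0.29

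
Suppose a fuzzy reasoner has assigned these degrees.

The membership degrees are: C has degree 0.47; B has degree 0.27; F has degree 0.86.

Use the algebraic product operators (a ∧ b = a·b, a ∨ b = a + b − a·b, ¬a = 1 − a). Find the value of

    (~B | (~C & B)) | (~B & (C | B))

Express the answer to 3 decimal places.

~B = 1 − 0.2700 = 0.7300
~C = 1 − 0.4700 = 0.5300
~C & B = a·b on (0.5300, 0.2700) = 0.1431
~B | (~C & B) = a + b − a·b on (0.7300, 0.1431) = 0.7686
~B = 1 − 0.2700 = 0.7300
C | B = a + b − a·b on (0.4700, 0.2700) = 0.6131
~B & (C | B) = a·b on (0.7300, 0.6131) = 0.4476
(~B | (~C & B)) | (~B & (C | B)) = a + b − a·b on (0.7686, 0.4476) = 0.8722

0.872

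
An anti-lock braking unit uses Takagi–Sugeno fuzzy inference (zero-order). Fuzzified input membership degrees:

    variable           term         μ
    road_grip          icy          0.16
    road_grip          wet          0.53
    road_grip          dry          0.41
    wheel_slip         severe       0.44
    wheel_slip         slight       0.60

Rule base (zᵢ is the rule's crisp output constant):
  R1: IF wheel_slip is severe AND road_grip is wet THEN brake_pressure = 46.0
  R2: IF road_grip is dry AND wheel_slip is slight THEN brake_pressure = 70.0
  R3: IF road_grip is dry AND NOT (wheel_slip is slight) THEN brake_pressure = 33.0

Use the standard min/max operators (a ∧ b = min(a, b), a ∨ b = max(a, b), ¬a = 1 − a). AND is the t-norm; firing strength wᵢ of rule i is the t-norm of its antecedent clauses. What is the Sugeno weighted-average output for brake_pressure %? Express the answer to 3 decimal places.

49.712

R1 (z=46.0): severe=0.44, wet=0.53; AND[min(a, b)] → w = 0.44
R2 (z=70.0): dry=0.41, slight=0.60; AND[min(a, b)] → w = 0.41
R3 (z=33.0): dry=0.41, ¬slight=1−0.60=0.40; AND[min(a, b)] → w = 0.40
Weighted average = (0.44·46.0 + 0.41·70.0 + 0.40·33.0) / (0.44 + 0.41 + 0.40)
  = 62.1400 / 1.2500 = 49.712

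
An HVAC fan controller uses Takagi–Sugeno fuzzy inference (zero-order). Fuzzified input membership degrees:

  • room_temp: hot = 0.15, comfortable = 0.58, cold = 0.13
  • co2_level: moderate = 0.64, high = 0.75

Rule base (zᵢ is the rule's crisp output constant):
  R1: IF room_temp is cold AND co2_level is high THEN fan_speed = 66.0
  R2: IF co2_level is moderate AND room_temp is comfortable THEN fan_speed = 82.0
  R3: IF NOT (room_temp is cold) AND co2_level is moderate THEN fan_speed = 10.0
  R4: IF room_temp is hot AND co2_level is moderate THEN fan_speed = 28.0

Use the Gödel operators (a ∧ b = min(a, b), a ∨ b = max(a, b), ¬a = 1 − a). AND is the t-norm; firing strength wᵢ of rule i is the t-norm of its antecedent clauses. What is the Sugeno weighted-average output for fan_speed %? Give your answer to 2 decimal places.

R1 (z=66.0): cold=0.13, high=0.75; AND[min(a, b)] → w = 0.13
R2 (z=82.0): moderate=0.64, comfortable=0.58; AND[min(a, b)] → w = 0.58
R3 (z=10.0): ¬cold=1−0.13=0.87, moderate=0.64; AND[min(a, b)] → w = 0.64
R4 (z=28.0): hot=0.15, moderate=0.64; AND[min(a, b)] → w = 0.15
Weighted average = (0.13·66.0 + 0.58·82.0 + 0.64·10.0 + 0.15·28.0) / (0.13 + 0.58 + 0.64 + 0.15)
  = 66.7400 / 1.5000 = 44.49

44.49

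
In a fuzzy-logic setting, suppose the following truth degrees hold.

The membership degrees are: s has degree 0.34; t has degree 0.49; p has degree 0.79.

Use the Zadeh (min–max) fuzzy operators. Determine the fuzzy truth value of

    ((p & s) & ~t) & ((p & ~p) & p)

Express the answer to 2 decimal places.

0.21

p & s = min(a, b) on (0.79, 0.34) = 0.34
~t = 1 − 0.49 = 0.51
(p & s) & ~t = min(a, b) on (0.34, 0.51) = 0.34
~p = 1 − 0.79 = 0.21
p & ~p = min(a, b) on (0.79, 0.21) = 0.21
(p & ~p) & p = min(a, b) on (0.21, 0.79) = 0.21
((p & s) & ~t) & ((p & ~p) & p) = min(a, b) on (0.34, 0.21) = 0.21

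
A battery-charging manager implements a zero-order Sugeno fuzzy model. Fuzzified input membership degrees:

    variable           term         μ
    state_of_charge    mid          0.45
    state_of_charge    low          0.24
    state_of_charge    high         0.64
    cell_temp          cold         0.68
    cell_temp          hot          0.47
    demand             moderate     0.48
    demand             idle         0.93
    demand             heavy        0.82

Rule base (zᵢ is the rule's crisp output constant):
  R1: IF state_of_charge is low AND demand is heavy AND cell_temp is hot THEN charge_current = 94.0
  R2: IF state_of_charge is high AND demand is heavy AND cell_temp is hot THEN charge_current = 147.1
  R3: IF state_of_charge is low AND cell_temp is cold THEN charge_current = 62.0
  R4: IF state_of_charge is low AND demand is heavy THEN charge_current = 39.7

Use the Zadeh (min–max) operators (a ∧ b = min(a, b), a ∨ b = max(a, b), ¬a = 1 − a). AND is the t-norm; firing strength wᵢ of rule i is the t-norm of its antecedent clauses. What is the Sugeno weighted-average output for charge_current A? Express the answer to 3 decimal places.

R1 (z=94.0): low=0.24, heavy=0.82, hot=0.47; AND[min(a, b)] → w = 0.24
R2 (z=147.1): high=0.64, heavy=0.82, hot=0.47; AND[min(a, b)] → w = 0.47
R3 (z=62.0): low=0.24, cold=0.68; AND[min(a, b)] → w = 0.24
R4 (z=39.7): low=0.24, heavy=0.82; AND[min(a, b)] → w = 0.24
Weighted average = (0.24·94.0 + 0.47·147.1 + 0.24·62.0 + 0.24·39.7) / (0.24 + 0.47 + 0.24 + 0.24)
  = 116.1050 / 1.1900 = 97.567

97.567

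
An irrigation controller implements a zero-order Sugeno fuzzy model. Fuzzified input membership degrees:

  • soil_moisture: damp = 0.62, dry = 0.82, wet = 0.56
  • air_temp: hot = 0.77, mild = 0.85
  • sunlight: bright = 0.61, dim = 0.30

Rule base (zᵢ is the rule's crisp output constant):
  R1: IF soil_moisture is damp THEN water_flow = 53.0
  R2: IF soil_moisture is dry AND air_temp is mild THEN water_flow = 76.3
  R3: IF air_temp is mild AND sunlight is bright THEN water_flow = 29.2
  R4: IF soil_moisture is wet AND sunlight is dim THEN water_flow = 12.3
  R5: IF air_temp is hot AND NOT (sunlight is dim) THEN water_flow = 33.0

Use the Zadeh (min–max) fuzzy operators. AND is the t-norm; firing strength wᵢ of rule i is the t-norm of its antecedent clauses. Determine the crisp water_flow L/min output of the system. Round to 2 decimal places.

R1 (z=53.0): damp=0.62 → w = 0.62
R2 (z=76.3): dry=0.82, mild=0.85; AND[min(a, b)] → w = 0.82
R3 (z=29.2): mild=0.85, bright=0.61; AND[min(a, b)] → w = 0.61
R4 (z=12.3): wet=0.56, dim=0.30; AND[min(a, b)] → w = 0.30
R5 (z=33.0): hot=0.77, ¬dim=1−0.30=0.70; AND[min(a, b)] → w = 0.70
Weighted average = (0.62·53.0 + 0.82·76.3 + 0.61·29.2 + 0.30·12.3 + 0.70·33.0) / (0.62 + 0.82 + 0.61 + 0.30 + 0.70)
  = 140.0280 / 3.0500 = 45.91

45.91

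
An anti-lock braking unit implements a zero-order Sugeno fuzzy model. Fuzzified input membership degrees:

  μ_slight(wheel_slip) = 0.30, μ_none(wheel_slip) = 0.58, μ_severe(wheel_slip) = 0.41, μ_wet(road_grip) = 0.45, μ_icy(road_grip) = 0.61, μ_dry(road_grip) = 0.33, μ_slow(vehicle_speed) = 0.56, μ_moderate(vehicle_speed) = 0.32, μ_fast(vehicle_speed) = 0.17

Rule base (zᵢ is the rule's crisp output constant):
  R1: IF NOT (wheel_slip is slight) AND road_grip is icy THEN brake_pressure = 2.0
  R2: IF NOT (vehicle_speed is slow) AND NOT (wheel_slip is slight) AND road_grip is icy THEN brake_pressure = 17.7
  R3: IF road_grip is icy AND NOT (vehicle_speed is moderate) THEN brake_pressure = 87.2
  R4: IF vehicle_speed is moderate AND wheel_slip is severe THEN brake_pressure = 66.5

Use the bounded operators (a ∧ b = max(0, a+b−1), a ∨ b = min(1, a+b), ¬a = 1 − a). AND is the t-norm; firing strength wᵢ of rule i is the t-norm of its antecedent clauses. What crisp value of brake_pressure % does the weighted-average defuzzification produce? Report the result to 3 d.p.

R1 (z=2.0): ¬slight=1−0.30=0.70, icy=0.61; AND[max(0, a+b−1)] → w = 0.31
R2 (z=17.7): ¬slow=1−0.56=0.44, ¬slight=1−0.30=0.70, icy=0.61; AND[max(0, a+b−1)] → w = 0.00
R3 (z=87.2): icy=0.61, ¬moderate=1−0.32=0.68; AND[max(0, a+b−1)] → w = 0.29
R4 (z=66.5): moderate=0.32, severe=0.41; AND[max(0, a+b−1)] → w = 0.00
Weighted average = (0.31·2.0 + 0.00·17.7 + 0.29·87.2 + 0.00·66.5) / (0.31 + 0.00 + 0.29 + 0.00)
  = 25.9080 / 0.6000 = 43.180

43.180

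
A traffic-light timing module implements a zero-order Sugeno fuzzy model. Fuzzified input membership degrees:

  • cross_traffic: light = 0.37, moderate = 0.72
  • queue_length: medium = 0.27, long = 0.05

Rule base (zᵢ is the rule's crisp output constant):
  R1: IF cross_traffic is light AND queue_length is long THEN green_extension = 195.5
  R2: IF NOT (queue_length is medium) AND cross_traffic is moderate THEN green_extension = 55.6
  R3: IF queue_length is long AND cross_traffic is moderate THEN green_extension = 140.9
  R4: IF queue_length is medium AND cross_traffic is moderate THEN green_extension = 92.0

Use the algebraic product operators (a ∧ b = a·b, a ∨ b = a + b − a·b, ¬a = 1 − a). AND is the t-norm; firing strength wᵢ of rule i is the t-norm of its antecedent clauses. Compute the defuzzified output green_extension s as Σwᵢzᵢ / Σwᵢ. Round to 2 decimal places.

R1 (z=195.5): light=0.37, long=0.05; AND[a·b] → w = 0.0185
R2 (z=55.6): ¬medium=1−0.27=0.73, moderate=0.72; AND[a·b] → w = 0.5256
R3 (z=140.9): long=0.05, moderate=0.72; AND[a·b] → w = 0.0360
R4 (z=92.0): medium=0.27, moderate=0.72; AND[a·b] → w = 0.1944
Weighted average = (0.0185·195.5 + 0.5256·55.6 + 0.0360·140.9 + 0.1944·92.0) / (0.0185 + 0.5256 + 0.0360 + 0.1944)
  = 55.7973 / 0.7745 = 72.04

72.04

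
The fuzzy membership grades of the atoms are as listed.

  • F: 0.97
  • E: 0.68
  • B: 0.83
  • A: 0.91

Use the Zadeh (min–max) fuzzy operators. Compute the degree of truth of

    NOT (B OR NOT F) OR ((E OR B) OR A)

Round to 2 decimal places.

0.91

NOT F = 1 − 0.97 = 0.03
B OR NOT F = max(a, b) on (0.83, 0.03) = 0.83
NOT (B OR NOT F) = 1 − 0.83 = 0.17
E OR B = max(a, b) on (0.68, 0.83) = 0.83
(E OR B) OR A = max(a, b) on (0.83, 0.91) = 0.91
NOT (B OR NOT F) OR ((E OR B) OR A) = max(a, b) on (0.17, 0.91) = 0.91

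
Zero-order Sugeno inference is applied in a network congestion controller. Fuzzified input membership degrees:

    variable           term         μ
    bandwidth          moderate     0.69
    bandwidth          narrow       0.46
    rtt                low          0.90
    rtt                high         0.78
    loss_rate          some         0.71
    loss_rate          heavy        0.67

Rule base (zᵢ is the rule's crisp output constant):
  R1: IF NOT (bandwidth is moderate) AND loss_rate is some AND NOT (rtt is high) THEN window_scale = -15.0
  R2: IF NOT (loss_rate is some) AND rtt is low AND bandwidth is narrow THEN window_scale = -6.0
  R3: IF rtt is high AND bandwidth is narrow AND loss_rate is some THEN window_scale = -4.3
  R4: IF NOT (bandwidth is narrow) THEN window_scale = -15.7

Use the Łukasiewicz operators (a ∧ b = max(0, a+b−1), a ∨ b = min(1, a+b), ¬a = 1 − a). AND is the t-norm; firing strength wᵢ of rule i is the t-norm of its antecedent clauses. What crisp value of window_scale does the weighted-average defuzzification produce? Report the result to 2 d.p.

-15.70

R1 (z=-15.0): ¬moderate=1−0.69=0.31, some=0.71, ¬high=1−0.78=0.22; AND[max(0, a+b−1)] → w = 0.00
R2 (z=-6.0): ¬some=1−0.71=0.29, low=0.90, narrow=0.46; AND[max(0, a+b−1)] → w = 0.00
R3 (z=-4.3): high=0.78, narrow=0.46, some=0.71; AND[max(0, a+b−1)] → w = 0.00
R4 (z=-15.7): ¬narrow=1−0.46=0.54 → w = 0.54
Weighted average = (0.00·-15.0 + 0.00·-6.0 + 0.00·-4.3 + 0.54·-15.7) / (0.00 + 0.00 + 0.00 + 0.54)
  = -8.4780 / 0.5400 = -15.70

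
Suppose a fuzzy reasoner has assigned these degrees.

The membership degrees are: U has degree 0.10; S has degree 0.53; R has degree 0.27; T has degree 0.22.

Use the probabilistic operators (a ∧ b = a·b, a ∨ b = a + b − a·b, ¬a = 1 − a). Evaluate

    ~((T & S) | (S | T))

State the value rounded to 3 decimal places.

T & S = a·b on (0.2200, 0.5300) = 0.1166
S | T = a + b − a·b on (0.5300, 0.2200) = 0.6334
(T & S) | (S | T) = a + b − a·b on (0.1166, 0.6334) = 0.6761
~((T & S) | (S | T)) = 1 − 0.6761 = 0.3239

0.324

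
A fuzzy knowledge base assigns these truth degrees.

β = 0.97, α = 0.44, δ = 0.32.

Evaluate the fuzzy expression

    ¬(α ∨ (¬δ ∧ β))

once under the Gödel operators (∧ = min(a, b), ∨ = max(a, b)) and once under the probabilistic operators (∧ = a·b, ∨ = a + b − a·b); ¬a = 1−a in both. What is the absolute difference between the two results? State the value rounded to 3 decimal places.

Under Gödel:
  ¬δ = 1 − 0.32 = 0.68
  ¬δ ∧ β = min(a, b) on (0.68, 0.97) = 0.68
  α ∨ (¬δ ∧ β) = max(a, b) on (0.44, 0.68) = 0.68
  ¬(α ∨ (¬δ ∧ β)) = 1 − 0.68 = 0.32
  → value = 0.3200
Under probabilistic:
  ¬δ = 1 − 0.3200 = 0.6800
  ¬δ ∧ β = a·b on (0.6800, 0.9700) = 0.6596
  α ∨ (¬δ ∧ β) = a + b − a·b on (0.4400, 0.6596) = 0.8094
  ¬(α ∨ (¬δ ∧ β)) = 1 − 0.8094 = 0.1906
  → value = 0.1906
|0.3200 − 0.1906| = 0.129

0.129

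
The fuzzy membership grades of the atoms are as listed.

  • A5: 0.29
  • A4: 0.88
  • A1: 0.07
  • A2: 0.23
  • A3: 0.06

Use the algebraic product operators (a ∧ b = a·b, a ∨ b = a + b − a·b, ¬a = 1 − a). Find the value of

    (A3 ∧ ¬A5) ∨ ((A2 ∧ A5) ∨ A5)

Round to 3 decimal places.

¬A5 = 1 − 0.2900 = 0.7100
A3 ∧ ¬A5 = a·b on (0.0600, 0.7100) = 0.0426
A2 ∧ A5 = a·b on (0.2300, 0.2900) = 0.0667
(A2 ∧ A5) ∨ A5 = a + b − a·b on (0.0667, 0.2900) = 0.3374
(A3 ∧ ¬A5) ∨ ((A2 ∧ A5) ∨ A5) = a + b − a·b on (0.0426, 0.3374) = 0.3656

0.366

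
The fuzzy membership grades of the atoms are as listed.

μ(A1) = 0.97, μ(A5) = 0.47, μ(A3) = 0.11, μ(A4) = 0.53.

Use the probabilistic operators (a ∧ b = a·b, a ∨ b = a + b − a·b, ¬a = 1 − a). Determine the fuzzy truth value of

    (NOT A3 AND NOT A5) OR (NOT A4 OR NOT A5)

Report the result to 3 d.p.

0.868

NOT A3 = 1 − 0.1100 = 0.8900
NOT A5 = 1 − 0.4700 = 0.5300
NOT A3 AND NOT A5 = a·b on (0.8900, 0.5300) = 0.4717
NOT A4 = 1 − 0.5300 = 0.4700
NOT A5 = 1 − 0.4700 = 0.5300
NOT A4 OR NOT A5 = a + b − a·b on (0.4700, 0.5300) = 0.7509
(NOT A3 AND NOT A5) OR (NOT A4 OR NOT A5) = a + b − a·b on (0.4717, 0.7509) = 0.8684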